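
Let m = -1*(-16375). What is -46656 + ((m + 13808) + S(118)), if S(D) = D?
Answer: -16355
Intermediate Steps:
m = 16375
-46656 + ((m + 13808) + S(118)) = -46656 + ((16375 + 13808) + 118) = -46656 + (30183 + 118) = -46656 + 30301 = -16355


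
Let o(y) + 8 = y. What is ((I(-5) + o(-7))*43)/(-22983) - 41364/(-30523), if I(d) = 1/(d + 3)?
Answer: 1942024783/1403020218 ≈ 1.3842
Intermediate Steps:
o(y) = -8 + y
I(d) = 1/(3 + d)
((I(-5) + o(-7))*43)/(-22983) - 41364/(-30523) = ((1/(3 - 5) + (-8 - 7))*43)/(-22983) - 41364/(-30523) = ((1/(-2) - 15)*43)*(-1/22983) - 41364*(-1/30523) = ((-1/2 - 15)*43)*(-1/22983) + 41364/30523 = -31/2*43*(-1/22983) + 41364/30523 = -1333/2*(-1/22983) + 41364/30523 = 1333/45966 + 41364/30523 = 1942024783/1403020218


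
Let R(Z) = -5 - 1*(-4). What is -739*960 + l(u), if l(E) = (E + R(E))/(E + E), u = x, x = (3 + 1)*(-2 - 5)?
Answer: -39728611/56 ≈ -7.0944e+5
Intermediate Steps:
R(Z) = -1 (R(Z) = -5 + 4 = -1)
x = -28 (x = 4*(-7) = -28)
u = -28
l(E) = (-1 + E)/(2*E) (l(E) = (E - 1)/(E + E) = (-1 + E)/((2*E)) = (-1 + E)*(1/(2*E)) = (-1 + E)/(2*E))
-739*960 + l(u) = -739*960 + (½)*(-1 - 28)/(-28) = -709440 + (½)*(-1/28)*(-29) = -709440 + 29/56 = -39728611/56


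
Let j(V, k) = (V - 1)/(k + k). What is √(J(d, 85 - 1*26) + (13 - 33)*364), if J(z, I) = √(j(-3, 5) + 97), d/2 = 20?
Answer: √(-182000 + 5*√2415)/5 ≈ 85.265*I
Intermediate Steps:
j(V, k) = (-1 + V)/(2*k) (j(V, k) = (-1 + V)/((2*k)) = (-1 + V)*(1/(2*k)) = (-1 + V)/(2*k))
d = 40 (d = 2*20 = 40)
J(z, I) = √2415/5 (J(z, I) = √((½)*(-1 - 3)/5 + 97) = √((½)*(⅕)*(-4) + 97) = √(-⅖ + 97) = √(483/5) = √2415/5)
√(J(d, 85 - 1*26) + (13 - 33)*364) = √(√2415/5 + (13 - 33)*364) = √(√2415/5 - 20*364) = √(√2415/5 - 7280) = √(-7280 + √2415/5)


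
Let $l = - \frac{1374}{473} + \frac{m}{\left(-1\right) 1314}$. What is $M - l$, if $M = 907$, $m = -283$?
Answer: $\frac{565392031}{621522} \approx 909.69$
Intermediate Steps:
$l = - \frac{1671577}{621522}$ ($l = - \frac{1374}{473} - \frac{283}{\left(-1\right) 1314} = \left(-1374\right) \frac{1}{473} - \frac{283}{-1314} = - \frac{1374}{473} - - \frac{283}{1314} = - \frac{1374}{473} + \frac{283}{1314} = - \frac{1671577}{621522} \approx -2.6895$)
$M - l = 907 - - \frac{1671577}{621522} = 907 + \frac{1671577}{621522} = \frac{565392031}{621522}$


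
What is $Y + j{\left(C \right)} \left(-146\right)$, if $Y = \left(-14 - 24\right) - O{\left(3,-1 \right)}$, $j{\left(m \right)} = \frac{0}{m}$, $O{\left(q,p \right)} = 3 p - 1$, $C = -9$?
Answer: $-34$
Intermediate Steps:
$O{\left(q,p \right)} = -1 + 3 p$
$j{\left(m \right)} = 0$
$Y = -34$ ($Y = \left(-14 - 24\right) - \left(-1 + 3 \left(-1\right)\right) = -38 - \left(-1 - 3\right) = -38 - -4 = -38 + 4 = -34$)
$Y + j{\left(C \right)} \left(-146\right) = -34 + 0 \left(-146\right) = -34 + 0 = -34$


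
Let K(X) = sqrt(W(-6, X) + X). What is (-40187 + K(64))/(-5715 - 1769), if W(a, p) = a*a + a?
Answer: 40187/7484 - sqrt(94)/7484 ≈ 5.3684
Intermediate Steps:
W(a, p) = a + a**2 (W(a, p) = a**2 + a = a + a**2)
K(X) = sqrt(30 + X) (K(X) = sqrt(-6*(1 - 6) + X) = sqrt(-6*(-5) + X) = sqrt(30 + X))
(-40187 + K(64))/(-5715 - 1769) = (-40187 + sqrt(30 + 64))/(-5715 - 1769) = (-40187 + sqrt(94))/(-7484) = (-40187 + sqrt(94))*(-1/7484) = 40187/7484 - sqrt(94)/7484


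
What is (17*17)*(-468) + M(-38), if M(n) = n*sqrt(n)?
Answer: -135252 - 38*I*sqrt(38) ≈ -1.3525e+5 - 234.25*I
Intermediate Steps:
M(n) = n**(3/2)
(17*17)*(-468) + M(-38) = (17*17)*(-468) + (-38)**(3/2) = 289*(-468) - 38*I*sqrt(38) = -135252 - 38*I*sqrt(38)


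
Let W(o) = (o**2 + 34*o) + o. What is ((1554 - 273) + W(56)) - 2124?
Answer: 4253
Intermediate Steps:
W(o) = o**2 + 35*o
((1554 - 273) + W(56)) - 2124 = ((1554 - 273) + 56*(35 + 56)) - 2124 = (1281 + 56*91) - 2124 = (1281 + 5096) - 2124 = 6377 - 2124 = 4253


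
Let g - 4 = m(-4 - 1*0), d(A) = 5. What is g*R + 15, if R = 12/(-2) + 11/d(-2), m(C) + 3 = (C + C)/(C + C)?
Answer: 37/5 ≈ 7.4000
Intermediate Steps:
m(C) = -2 (m(C) = -3 + (C + C)/(C + C) = -3 + (2*C)/((2*C)) = -3 + (2*C)*(1/(2*C)) = -3 + 1 = -2)
R = -19/5 (R = 12/(-2) + 11/5 = 12*(-½) + 11*(⅕) = -6 + 11/5 = -19/5 ≈ -3.8000)
g = 2 (g = 4 - 2 = 2)
g*R + 15 = 2*(-19/5) + 15 = -38/5 + 15 = 37/5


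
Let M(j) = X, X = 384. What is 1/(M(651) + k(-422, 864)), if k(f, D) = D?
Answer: 1/1248 ≈ 0.00080128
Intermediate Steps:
M(j) = 384
1/(M(651) + k(-422, 864)) = 1/(384 + 864) = 1/1248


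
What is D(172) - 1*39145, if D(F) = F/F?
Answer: -39144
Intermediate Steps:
D(F) = 1
D(172) - 1*39145 = 1 - 1*39145 = 1 - 39145 = -39144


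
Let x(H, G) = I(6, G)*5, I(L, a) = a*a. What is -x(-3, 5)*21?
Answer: -2625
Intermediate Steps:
I(L, a) = a²
x(H, G) = 5*G² (x(H, G) = G²*5 = 5*G²)
-x(-3, 5)*21 = -5*5²*21 = -5*25*21 = -1*125*21 = -125*21 = -2625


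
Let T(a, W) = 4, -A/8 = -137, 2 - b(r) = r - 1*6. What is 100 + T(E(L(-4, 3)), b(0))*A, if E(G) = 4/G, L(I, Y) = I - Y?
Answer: 4484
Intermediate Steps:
b(r) = 8 - r (b(r) = 2 - (r - 1*6) = 2 - (r - 6) = 2 - (-6 + r) = 2 + (6 - r) = 8 - r)
A = 1096 (A = -8*(-137) = 1096)
100 + T(E(L(-4, 3)), b(0))*A = 100 + 4*1096 = 100 + 4384 = 4484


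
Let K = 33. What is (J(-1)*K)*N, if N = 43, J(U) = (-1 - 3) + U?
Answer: -7095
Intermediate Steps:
J(U) = -4 + U
(J(-1)*K)*N = ((-4 - 1)*33)*43 = -5*33*43 = -165*43 = -7095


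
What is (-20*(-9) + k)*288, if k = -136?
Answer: 12672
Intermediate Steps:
(-20*(-9) + k)*288 = (-20*(-9) - 136)*288 = (180 - 136)*288 = 44*288 = 12672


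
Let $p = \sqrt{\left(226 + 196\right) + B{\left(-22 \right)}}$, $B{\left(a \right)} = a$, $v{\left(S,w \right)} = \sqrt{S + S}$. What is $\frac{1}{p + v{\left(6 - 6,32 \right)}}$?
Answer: $\frac{1}{20} \approx 0.05$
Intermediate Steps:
$v{\left(S,w \right)} = \sqrt{2} \sqrt{S}$ ($v{\left(S,w \right)} = \sqrt{2 S} = \sqrt{2} \sqrt{S}$)
$p = 20$ ($p = \sqrt{\left(226 + 196\right) - 22} = \sqrt{422 - 22} = \sqrt{400} = 20$)
$\frac{1}{p + v{\left(6 - 6,32 \right)}} = \frac{1}{20 + \sqrt{2} \sqrt{6 - 6}} = \frac{1}{20 + \sqrt{2} \sqrt{0}} = \frac{1}{20 + \sqrt{2} \cdot 0} = \frac{1}{20 + 0} = \frac{1}{20}$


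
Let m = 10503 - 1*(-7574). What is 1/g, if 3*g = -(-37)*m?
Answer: 3/668849 ≈ 4.4853e-6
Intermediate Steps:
m = 18077 (m = 10503 + 7574 = 18077)
g = 668849/3 (g = (-(-37)*18077)/3 = (-37*(-18077))/3 = (1/3)*668849 = 668849/3 ≈ 2.2295e+5)
1/g = 1/(668849/3) = 3/668849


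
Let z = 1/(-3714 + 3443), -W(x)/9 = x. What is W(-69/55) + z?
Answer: 168236/14905 ≈ 11.287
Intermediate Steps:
W(x) = -9*x
z = -1/271 (z = 1/(-271) = -1/271 ≈ -0.0036900)
W(-69/55) + z = -(-621)/55 - 1/271 = -9*(-69/55) - 1/271 = 621/55 - 1/271 = 168236/14905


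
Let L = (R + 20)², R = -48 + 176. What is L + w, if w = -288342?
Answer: -266438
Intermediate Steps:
R = 128
L = 21904 (L = (128 + 20)² = 148² = 21904)
L + w = 21904 - 288342 = -266438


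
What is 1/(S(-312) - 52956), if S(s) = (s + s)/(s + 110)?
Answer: -101/5348244 ≈ -1.8885e-5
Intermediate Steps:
S(s) = 2*s/(110 + s) (S(s) = (2*s)/(110 + s) = 2*s/(110 + s))
1/(S(-312) - 52956) = 1/(2*(-312)/(110 - 312) - 52956) = 1/(2*(-312)/(-202) - 52956) = 1/(2*(-312)*(-1/202) - 52956) = 1/(312/101 - 52956) = 1/(-5348244/101) = -101/5348244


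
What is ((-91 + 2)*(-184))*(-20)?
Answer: -327520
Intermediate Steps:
((-91 + 2)*(-184))*(-20) = -89*(-184)*(-20) = 16376*(-20) = -327520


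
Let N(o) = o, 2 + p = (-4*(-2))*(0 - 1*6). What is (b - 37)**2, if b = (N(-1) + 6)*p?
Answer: 82369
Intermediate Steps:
p = -50 (p = -2 + (-4*(-2))*(0 - 1*6) = -2 + 8*(0 - 6) = -2 + 8*(-6) = -2 - 48 = -50)
b = -250 (b = (-1 + 6)*(-50) = 5*(-50) = -250)
(b - 37)**2 = (-250 - 37)**2 = (-287)**2 = 82369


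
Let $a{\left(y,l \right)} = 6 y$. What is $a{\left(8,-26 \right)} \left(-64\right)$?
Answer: $-3072$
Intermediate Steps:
$a{\left(8,-26 \right)} \left(-64\right) = 6 \cdot 8 \left(-64\right) = 48 \left(-64\right) = -3072$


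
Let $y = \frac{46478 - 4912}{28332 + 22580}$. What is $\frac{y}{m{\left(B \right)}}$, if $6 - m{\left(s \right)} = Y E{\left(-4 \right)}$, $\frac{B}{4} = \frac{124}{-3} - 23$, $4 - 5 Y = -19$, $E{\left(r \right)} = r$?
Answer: $\frac{103915}{3105632} \approx 0.03346$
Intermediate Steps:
$y = \frac{20783}{25456}$ ($y = \frac{41566}{50912} = 41566 \cdot \frac{1}{50912} = \frac{20783}{25456} \approx 0.81643$)
$Y = \frac{23}{5}$ ($Y = \frac{4}{5} - - \frac{19}{5} = \frac{4}{5} + \frac{19}{5} = \frac{23}{5} \approx 4.6$)
$B = - \frac{772}{3}$ ($B = 4 \left(\frac{124}{-3} - 23\right) = 4 \left(124 \left(- \frac{1}{3}\right) - 23\right) = 4 \left(- \frac{124}{3} - 23\right) = 4 \left(- \frac{193}{3}\right) = - \frac{772}{3} \approx -257.33$)
$m{\left(s \right)} = \frac{122}{5}$ ($m{\left(s \right)} = 6 - \frac{23}{5} \left(-4\right) = 6 - - \frac{92}{5} = 6 + \frac{92}{5} = \frac{122}{5}$)
$\frac{y}{m{\left(B \right)}} = \frac{20783}{25456 \cdot \frac{122}{5}} = \frac{20783}{25456} \cdot \frac{5}{122} = \frac{103915}{3105632}$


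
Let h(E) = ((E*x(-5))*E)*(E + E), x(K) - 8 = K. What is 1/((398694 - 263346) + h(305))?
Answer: 1/170371098 ≈ 5.8695e-9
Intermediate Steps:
x(K) = 8 + K
h(E) = 6*E**3 (h(E) = ((E*(8 - 5))*E)*(E + E) = ((E*3)*E)*(2*E) = ((3*E)*E)*(2*E) = (3*E**2)*(2*E) = 6*E**3)
1/((398694 - 263346) + h(305)) = 1/((398694 - 263346) + 6*305**3) = 1/(135348 + 6*28372625) = 1/(135348 + 170235750) = 1/170371098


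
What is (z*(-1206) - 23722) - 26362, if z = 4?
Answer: -54908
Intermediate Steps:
(z*(-1206) - 23722) - 26362 = (4*(-1206) - 23722) - 26362 = (-4824 - 23722) - 26362 = -28546 - 26362 = -54908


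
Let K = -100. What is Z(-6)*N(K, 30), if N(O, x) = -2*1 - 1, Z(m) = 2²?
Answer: -12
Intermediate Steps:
Z(m) = 4
N(O, x) = -3 (N(O, x) = -2 - 1 = -3)
Z(-6)*N(K, 30) = 4*(-3) = -12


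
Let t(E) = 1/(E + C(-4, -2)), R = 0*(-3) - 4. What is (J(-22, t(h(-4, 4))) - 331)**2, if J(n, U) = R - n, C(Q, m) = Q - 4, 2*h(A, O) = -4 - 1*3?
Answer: 97969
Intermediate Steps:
h(A, O) = -7/2 (h(A, O) = (-4 - 1*3)/2 = (-4 - 3)/2 = (1/2)*(-7) = -7/2)
C(Q, m) = -4 + Q
R = -4 (R = 0 - 4 = -4)
t(E) = 1/(-8 + E) (t(E) = 1/(E + (-4 - 4)) = 1/(E - 8) = 1/(-8 + E))
J(n, U) = -4 - n
(J(-22, t(h(-4, 4))) - 331)**2 = ((-4 - 1*(-22)) - 331)**2 = ((-4 + 22) - 331)**2 = (18 - 331)**2 = (-313)**2 = 97969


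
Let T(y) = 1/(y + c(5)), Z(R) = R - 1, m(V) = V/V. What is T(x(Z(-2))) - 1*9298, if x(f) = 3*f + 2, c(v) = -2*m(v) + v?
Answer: -37193/4 ≈ -9298.3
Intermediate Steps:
m(V) = 1
Z(R) = -1 + R
c(v) = -2 + v (c(v) = -2*1 + v = -2 + v)
x(f) = 2 + 3*f
T(y) = 1/(3 + y) (T(y) = 1/(y + (-2 + 5)) = 1/(y + 3) = 1/(3 + y))
T(x(Z(-2))) - 1*9298 = 1/(3 + (2 + 3*(-1 - 2))) - 1*9298 = 1/(3 + (2 + 3*(-3))) - 9298 = 1/(3 + (2 - 9)) - 9298 = 1/(3 - 7) - 9298 = 1/(-4) - 9298 = -1/4 - 9298 = -37193/4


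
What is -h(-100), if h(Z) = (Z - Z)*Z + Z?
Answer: 100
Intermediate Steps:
h(Z) = Z (h(Z) = 0*Z + Z = 0 + Z = Z)
-h(-100) = -1*(-100) = 100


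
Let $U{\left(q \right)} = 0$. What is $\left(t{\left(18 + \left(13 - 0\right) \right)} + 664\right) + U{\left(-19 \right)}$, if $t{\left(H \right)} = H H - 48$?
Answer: $1577$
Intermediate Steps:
$t{\left(H \right)} = -48 + H^{2}$ ($t{\left(H \right)} = H^{2} - 48 = -48 + H^{2}$)
$\left(t{\left(18 + \left(13 - 0\right) \right)} + 664\right) + U{\left(-19 \right)} = \left(\left(-48 + \left(18 + \left(13 - 0\right)\right)^{2}\right) + 664\right) + 0 = \left(\left(-48 + \left(18 + \left(13 + 0\right)\right)^{2}\right) + 664\right) + 0 = \left(\left(-48 + \left(18 + 13\right)^{2}\right) + 664\right) + 0 = \left(\left(-48 + 31^{2}\right) + 664\right) + 0 = \left(\left(-48 + 961\right) + 664\right) + 0 = \left(913 + 664\right) + 0 = 1577 + 0 = 1577$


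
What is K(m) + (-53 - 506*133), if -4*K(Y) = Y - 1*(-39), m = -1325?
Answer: -134059/2 ≈ -67030.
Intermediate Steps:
K(Y) = -39/4 - Y/4 (K(Y) = -(Y - 1*(-39))/4 = -(Y + 39)/4 = -(39 + Y)/4 = -39/4 - Y/4)
K(m) + (-53 - 506*133) = (-39/4 - 1/4*(-1325)) + (-53 - 506*133) = (-39/4 + 1325/4) + (-53 - 67298) = 643/2 - 67351 = -134059/2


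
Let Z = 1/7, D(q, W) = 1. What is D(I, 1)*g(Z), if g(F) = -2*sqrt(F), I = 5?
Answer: -2*sqrt(7)/7 ≈ -0.75593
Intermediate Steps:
Z = 1/7 ≈ 0.14286
D(I, 1)*g(Z) = 1*(-2*sqrt(7)/7) = -2*sqrt(7)/7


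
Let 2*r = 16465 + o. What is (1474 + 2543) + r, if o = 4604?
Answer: 29103/2 ≈ 14552.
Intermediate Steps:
r = 21069/2 (r = (16465 + 4604)/2 = (1/2)*21069 = 21069/2 ≈ 10535.)
(1474 + 2543) + r = (1474 + 2543) + 21069/2 = 4017 + 21069/2 = 29103/2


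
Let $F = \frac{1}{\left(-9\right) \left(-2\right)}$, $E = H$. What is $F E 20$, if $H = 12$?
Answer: $\frac{40}{3} \approx 13.333$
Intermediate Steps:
$E = 12$
$F = \frac{1}{18} \approx 0.055556$
$F E 20 = \frac{1}{18} \cdot 12 \cdot 20 = \frac{2}{3} \cdot 20 = \frac{40}{3}$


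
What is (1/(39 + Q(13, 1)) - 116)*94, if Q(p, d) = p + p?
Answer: -708666/65 ≈ -10903.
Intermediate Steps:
Q(p, d) = 2*p
(1/(39 + Q(13, 1)) - 116)*94 = (1/(39 + 2*13) - 116)*94 = (1/(39 + 26) - 116)*94 = (1/65 - 116)*94 = -7539/65*94 = -708666/65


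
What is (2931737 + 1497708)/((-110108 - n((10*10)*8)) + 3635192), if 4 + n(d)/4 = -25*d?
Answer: 885889/721020 ≈ 1.2287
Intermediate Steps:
n(d) = -16 - 100*d (n(d) = -16 + 4*(-25*d) = -16 - 100*d)
(2931737 + 1497708)/((-110108 - n((10*10)*8)) + 3635192) = (2931737 + 1497708)/((-110108 - (-16 - 100*10*10*8)) + 3635192) = 4429445/((-110108 - (-16 - 10000*8)) + 3635192) = 4429445/((-110108 - (-16 - 100*800)) + 3635192) = 4429445/((-110108 - (-16 - 80000)) + 3635192) = 4429445/((-110108 - 1*(-80016)) + 3635192) = 4429445/((-110108 + 80016) + 3635192) = 4429445/(-30092 + 3635192) = 4429445/3605100 = 4429445*(1/3605100) = 885889/721020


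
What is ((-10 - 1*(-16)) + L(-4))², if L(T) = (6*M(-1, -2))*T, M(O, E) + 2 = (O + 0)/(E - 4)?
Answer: 2500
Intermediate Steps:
M(O, E) = -2 + O/(-4 + E) (M(O, E) = -2 + (O + 0)/(E - 4) = -2 + O/(-4 + E))
L(T) = -11*T (L(T) = (6*((8 - 1 - 2*(-2))/(-4 - 2)))*T = (6*((8 - 1 + 4)/(-6)))*T = (6*(-⅙*11))*T = (6*(-11/6))*T = -11*T)
((-10 - 1*(-16)) + L(-4))² = ((-10 - 1*(-16)) - 11*(-4))² = ((-10 + 16) + 44)² = (6 + 44)² = 50² = 2500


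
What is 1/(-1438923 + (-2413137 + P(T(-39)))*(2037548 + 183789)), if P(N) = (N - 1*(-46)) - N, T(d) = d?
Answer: -1/5360289761590 ≈ -1.8656e-13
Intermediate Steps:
P(N) = 46 (P(N) = (N + 46) - N = (46 + N) - N = 46)
1/(-1438923 + (-2413137 + P(T(-39)))*(2037548 + 183789)) = 1/(-1438923 + (-2413137 + 46)*(2037548 + 183789)) = 1/(-1438923 - 2413091*2221337) = 1/(-1438923 - 5360288322667) = 1/(-5360289761590) = -1/5360289761590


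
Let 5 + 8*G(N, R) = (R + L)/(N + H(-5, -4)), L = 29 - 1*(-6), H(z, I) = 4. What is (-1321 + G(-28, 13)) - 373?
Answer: -13559/8 ≈ -1694.9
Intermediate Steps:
L = 35 (L = 29 + 6 = 35)
G(N, R) = -5/8 + (35 + R)/(8*(4 + N)) (G(N, R) = -5/8 + ((R + 35)/(N + 4))/8 = -5/8 + ((35 + R)/(4 + N))/8 = -5/8 + (35 + R)/(8*(4 + N)))
(-1321 + G(-28, 13)) - 373 = (-1321 + (15 + 13 - 5*(-28))/(8*(4 - 28))) - 373 = (-1321 + (1/8)*(15 + 13 + 140)/(-24)) - 373 = (-1321 + (1/8)*(-1/24)*168) - 373 = (-1321 - 7/8) - 373 = -10575/8 - 373 = -13559/8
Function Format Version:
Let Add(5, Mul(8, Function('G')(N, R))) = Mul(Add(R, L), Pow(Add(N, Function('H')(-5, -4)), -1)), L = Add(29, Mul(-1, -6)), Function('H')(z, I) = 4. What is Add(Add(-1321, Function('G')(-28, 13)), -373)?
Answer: Rational(-13559, 8) ≈ -1694.9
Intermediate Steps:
L = 35 (L = Add(29, 6) = 35)
Function('G')(N, R) = Add(Rational(-5, 8), Mul(Rational(1, 8), Pow(Add(4, N), -1), Add(35, R))) (Function('G')(N, R) = Add(Rational(-5, 8), Mul(Rational(1, 8), Mul(Add(R, 35), Pow(Add(N, 4), -1)))) = Add(Rational(-5, 8), Mul(Rational(1, 8), Mul(Add(35, R), Pow(Add(4, N), -1)))) = Add(Rational(-5, 8), Mul(Rational(1, 8), Mul(Pow(Add(4, N), -1), Add(35, R)))) = Add(Rational(-5, 8), Mul(Rational(1, 8), Pow(Add(4, N), -1), Add(35, R))))
Add(Add(-1321, Function('G')(-28, 13)), -373) = Add(Add(-1321, Mul(Rational(1, 8), Pow(Add(4, -28), -1), Add(15, 13, Mul(-5, -28)))), -373) = Add(Add(-1321, Mul(Rational(1, 8), Pow(-24, -1), Add(15, 13, 140))), -373) = Add(Add(-1321, Mul(Rational(1, 8), Rational(-1, 24), 168)), -373) = Add(Add(-1321, Rational(-7, 8)), -373) = Add(Rational(-10575, 8), -373) = Rational(-13559, 8)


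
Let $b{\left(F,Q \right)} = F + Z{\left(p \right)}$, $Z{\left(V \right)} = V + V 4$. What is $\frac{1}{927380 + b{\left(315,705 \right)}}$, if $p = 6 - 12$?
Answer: $\frac{1}{927665} \approx 1.078 \cdot 10^{-6}$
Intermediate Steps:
$p = -6$ ($p = 6 - 12 = -6$)
$Z{\left(V \right)} = 5 V$ ($Z{\left(V \right)} = V + 4 V = 5 V$)
$b{\left(F,Q \right)} = -30 + F$ ($b{\left(F,Q \right)} = F + 5 \left(-6\right) = F - 30 = -30 + F$)
$\frac{1}{927380 + b{\left(315,705 \right)}} = \frac{1}{927380 + \left(-30 + 315\right)} = \frac{1}{927380 + 285} = \frac{1}{927665}$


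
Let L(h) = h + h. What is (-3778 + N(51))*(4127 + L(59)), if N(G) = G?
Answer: -15821115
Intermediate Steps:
L(h) = 2*h
(-3778 + N(51))*(4127 + L(59)) = (-3778 + 51)*(4127 + 2*59) = -3727*(4127 + 118) = -3727*4245 = -15821115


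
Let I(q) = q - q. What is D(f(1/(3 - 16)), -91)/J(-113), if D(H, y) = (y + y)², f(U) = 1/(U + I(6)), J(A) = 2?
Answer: 16562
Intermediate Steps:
I(q) = 0
f(U) = 1/U (f(U) = 1/(U + 0) = 1/U)
D(H, y) = 4*y² (D(H, y) = (2*y)² = 4*y²)
D(f(1/(3 - 16)), -91)/J(-113) = (4*(-91)²)/2 = (4*8281)*(½) = 33124*(½) = 16562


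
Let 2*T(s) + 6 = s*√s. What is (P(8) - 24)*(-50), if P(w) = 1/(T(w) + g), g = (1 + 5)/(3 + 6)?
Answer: 1322550/1103 - 3600*√2/1103 ≈ 1194.4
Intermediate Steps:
T(s) = -3 + s^(3/2)/2 (T(s) = -3 + (s*√s)/2 = -3 + s^(3/2)/2)
g = ⅔ (g = 6/9 = 6*(⅑) = ⅔ ≈ 0.66667)
P(w) = 1/(-7/3 + w^(3/2)/2) (P(w) = 1/((-3 + w^(3/2)/2) + ⅔) = 1/(-7/3 + w^(3/2)/2))
(P(8) - 24)*(-50) = (6/(-14 + 3*8^(3/2)) - 24)*(-50) = (6/(-14 + 3*(16*√2)) - 24)*(-50) = (6/(-14 + 48*√2) - 24)*(-50) = (-24 + 6/(-14 + 48*√2))*(-50) = 1200 - 300/(-14 + 48*√2)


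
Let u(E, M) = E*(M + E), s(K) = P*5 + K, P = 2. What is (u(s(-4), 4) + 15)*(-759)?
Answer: -56925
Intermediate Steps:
s(K) = 10 + K (s(K) = 2*5 + K = 10 + K)
u(E, M) = E*(E + M)
(u(s(-4), 4) + 15)*(-759) = ((10 - 4)*((10 - 4) + 4) + 15)*(-759) = (6*(6 + 4) + 15)*(-759) = (6*10 + 15)*(-759) = (60 + 15)*(-759) = 75*(-759) = -56925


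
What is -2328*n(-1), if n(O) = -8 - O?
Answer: 16296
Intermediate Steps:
-2328*n(-1) = -2328*(-8 - 1*(-1)) = -2328*(-8 + 1) = -2328*(-7) = 16296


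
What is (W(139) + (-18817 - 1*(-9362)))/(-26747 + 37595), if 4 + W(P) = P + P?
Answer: -9181/10848 ≈ -0.84633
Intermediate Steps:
W(P) = -4 + 2*P (W(P) = -4 + (P + P) = -4 + 2*P)
(W(139) + (-18817 - 1*(-9362)))/(-26747 + 37595) = ((-4 + 2*139) + (-18817 - 1*(-9362)))/(-26747 + 37595) = ((-4 + 278) + (-18817 + 9362))/10848 = (274 - 9455)*(1/10848) = -9181*1/10848 = -9181/10848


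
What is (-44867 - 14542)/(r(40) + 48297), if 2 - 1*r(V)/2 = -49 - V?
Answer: -59409/48479 ≈ -1.2255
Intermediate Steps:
r(V) = 102 + 2*V (r(V) = 4 - 2*(-49 - V) = 4 + (98 + 2*V) = 102 + 2*V)
(-44867 - 14542)/(r(40) + 48297) = (-44867 - 14542)/((102 + 2*40) + 48297) = -59409/((102 + 80) + 48297) = -59409/(182 + 48297) = -59409/48479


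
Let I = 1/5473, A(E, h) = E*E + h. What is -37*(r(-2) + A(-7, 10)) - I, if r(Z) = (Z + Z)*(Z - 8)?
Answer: -20047600/5473 ≈ -3663.0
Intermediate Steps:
A(E, h) = h + E² (A(E, h) = E² + h = h + E²)
r(Z) = 2*Z*(-8 + Z) (r(Z) = (2*Z)*(-8 + Z) = 2*Z*(-8 + Z))
I = 1/5473 ≈ 0.00018272
-37*(r(-2) + A(-7, 10)) - I = -37*(2*(-2)*(-8 - 2) + (10 + (-7)²)) - 1*1/5473 = -37*(2*(-2)*(-10) + (10 + 49)) - 1/5473 = -37*(40 + 59) - 1/5473 = -37*99 - 1/5473 = -3663 - 1/5473 = -20047600/5473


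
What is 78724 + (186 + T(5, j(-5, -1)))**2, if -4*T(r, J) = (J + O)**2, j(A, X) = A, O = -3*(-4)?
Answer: 1742609/16 ≈ 1.0891e+5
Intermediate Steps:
O = 12
T(r, J) = -(12 + J)**2/4 (T(r, J) = -(J + 12)**2/4 = -(12 + J)**2/4)
78724 + (186 + T(5, j(-5, -1)))**2 = 78724 + (186 - (12 - 5)**2/4)**2 = 78724 + (186 - 1/4*7**2)**2 = 78724 + (186 - 1/4*49)**2 = 78724 + (186 - 49/4)**2 = 78724 + (695/4)**2 = 78724 + 483025/16 = 1742609/16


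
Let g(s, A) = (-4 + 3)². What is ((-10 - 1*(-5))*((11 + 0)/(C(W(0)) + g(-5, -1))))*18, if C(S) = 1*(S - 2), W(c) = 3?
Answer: -495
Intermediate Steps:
g(s, A) = 1 (g(s, A) = (-1)² = 1)
C(S) = -2 + S (C(S) = 1*(-2 + S) = -2 + S)
((-10 - 1*(-5))*((11 + 0)/(C(W(0)) + g(-5, -1))))*18 = ((-10 - 1*(-5))*((11 + 0)/((-2 + 3) + 1)))*18 = ((-10 + 5)*(11/(1 + 1)))*18 = -55/2*18 = -495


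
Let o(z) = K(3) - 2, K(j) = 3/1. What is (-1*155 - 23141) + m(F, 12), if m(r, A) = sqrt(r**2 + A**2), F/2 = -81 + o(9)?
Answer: -23296 + 4*sqrt(1609) ≈ -23136.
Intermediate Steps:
K(j) = 3 (K(j) = 3*1 = 3)
o(z) = 1 (o(z) = 3 - 2 = 1)
F = -160 (F = 2*(-81 + 1) = 2*(-80) = -160)
m(r, A) = sqrt(A**2 + r**2)
(-1*155 - 23141) + m(F, 12) = (-1*155 - 23141) + sqrt(12**2 + (-160)**2) = (-155 - 23141) + sqrt(144 + 25600) = -23296 + sqrt(25744) = -23296 + 4*sqrt(1609)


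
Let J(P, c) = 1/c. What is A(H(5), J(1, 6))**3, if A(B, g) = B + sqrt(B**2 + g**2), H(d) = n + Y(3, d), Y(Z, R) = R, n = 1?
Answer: (36 + sqrt(1297))**3/216 ≈ 1729.0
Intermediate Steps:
H(d) = 1 + d
A(H(5), J(1, 6))**3 = ((1 + 5) + sqrt((1 + 5)**2 + (1/6)**2))**3 = (6 + sqrt(6**2 + (1/6)**2))**3 = (6 + sqrt(36 + 1/36))**3 = (6 + sqrt(1297/36))**3 = (6 + sqrt(1297)/6)**3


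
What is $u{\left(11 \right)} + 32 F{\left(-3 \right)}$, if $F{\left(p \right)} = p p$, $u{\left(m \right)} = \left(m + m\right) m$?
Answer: $530$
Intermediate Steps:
$u{\left(m \right)} = 2 m^{2}$ ($u{\left(m \right)} = 2 m m = 2 m^{2}$)
$F{\left(p \right)} = p^{2}$
$u{\left(11 \right)} + 32 F{\left(-3 \right)} = 2 \cdot 11^{2} + 32 \left(-3\right)^{2} = 2 \cdot 121 + 32 \cdot 9 = 242 + 288 = 530$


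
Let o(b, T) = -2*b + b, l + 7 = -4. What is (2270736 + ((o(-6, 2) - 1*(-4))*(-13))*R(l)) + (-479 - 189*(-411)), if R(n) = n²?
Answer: 2332206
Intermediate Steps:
l = -11 (l = -7 - 4 = -11)
o(b, T) = -b
(2270736 + ((o(-6, 2) - 1*(-4))*(-13))*R(l)) + (-479 - 189*(-411)) = (2270736 + ((-1*(-6) - 1*(-4))*(-13))*(-11)²) + (-479 - 189*(-411)) = (2270736 + ((6 + 4)*(-13))*121) + (-479 + 77679) = (2270736 + (10*(-13))*121) + 77200 = (2270736 - 130*121) + 77200 = (2270736 - 15730) + 77200 = 2255006 + 77200 = 2332206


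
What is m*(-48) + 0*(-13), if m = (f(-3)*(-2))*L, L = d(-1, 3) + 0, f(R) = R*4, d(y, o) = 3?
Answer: -3456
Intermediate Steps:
f(R) = 4*R
L = 3 (L = 3 + 0 = 3)
m = 72 (m = ((4*(-3))*(-2))*3 = -12*(-2)*3 = 24*3 = 72)
m*(-48) + 0*(-13) = 72*(-48) + 0*(-13) = -3456 + 0 = -3456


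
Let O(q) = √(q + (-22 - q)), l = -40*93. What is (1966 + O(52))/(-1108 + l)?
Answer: -983/2414 - I*√22/4828 ≈ -0.40721 - 0.0009715*I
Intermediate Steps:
l = -3720
O(q) = I*√22 (O(q) = √(-22) = I*√22)
(1966 + O(52))/(-1108 + l) = (1966 + I*√22)/(-1108 - 3720) = (1966 + I*√22)/(-4828) = (1966 + I*√22)*(-1/4828) = -983/2414 - I*√22/4828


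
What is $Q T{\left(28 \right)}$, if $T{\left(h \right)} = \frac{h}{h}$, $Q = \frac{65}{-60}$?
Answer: $- \frac{13}{12} \approx -1.0833$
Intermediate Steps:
$Q = - \frac{13}{12}$ ($Q = 65 \left(- \frac{1}{60}\right) = - \frac{13}{12} \approx -1.0833$)
$T{\left(h \right)} = 1$
$Q T{\left(28 \right)} = \left(- \frac{13}{12}\right) 1 = - \frac{13}{12}$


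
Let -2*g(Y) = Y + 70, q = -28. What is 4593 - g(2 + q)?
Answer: 4615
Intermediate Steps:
g(Y) = -35 - Y/2 (g(Y) = -(Y + 70)/2 = -(70 + Y)/2 = -35 - Y/2)
4593 - g(2 + q) = 4593 - (-35 - (2 - 28)/2) = 4593 - (-35 - ½*(-26)) = 4593 - (-35 + 13) = 4593 - 1*(-22) = 4593 + 22 = 4615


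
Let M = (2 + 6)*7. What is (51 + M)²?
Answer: 11449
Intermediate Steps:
M = 56 (M = 8*7 = 56)
(51 + M)² = (51 + 56)² = 107² = 11449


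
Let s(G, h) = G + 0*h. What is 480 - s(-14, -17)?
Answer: 494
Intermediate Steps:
s(G, h) = G (s(G, h) = G + 0 = G)
480 - s(-14, -17) = 480 - 1*(-14) = 480 + 14 = 494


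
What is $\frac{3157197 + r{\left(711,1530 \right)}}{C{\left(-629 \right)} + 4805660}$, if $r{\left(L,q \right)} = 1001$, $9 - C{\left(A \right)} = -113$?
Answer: $\frac{1579099}{2402891} \approx 0.65717$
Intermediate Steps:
$C{\left(A \right)} = 122$ ($C{\left(A \right)} = 9 - -113 = 9 + 113 = 122$)
$\frac{3157197 + r{\left(711,1530 \right)}}{C{\left(-629 \right)} + 4805660} = \frac{3157197 + 1001}{122 + 4805660} = \frac{3158198}{4805782} = 3158198 \cdot \frac{1}{4805782} = \frac{1579099}{2402891}$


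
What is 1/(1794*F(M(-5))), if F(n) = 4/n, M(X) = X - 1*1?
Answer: -1/1196 ≈ -0.00083612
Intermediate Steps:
M(X) = -1 + X (M(X) = X - 1 = -1 + X)
1/(1794*F(M(-5))) = 1/(1794*(4/(-1 - 5))) = 1/(1794*(4/(-6))) = 1/(1794*(4*(-1/6))) = 1/(1794*(-2/3)) = 1/(-1196) = -1/1196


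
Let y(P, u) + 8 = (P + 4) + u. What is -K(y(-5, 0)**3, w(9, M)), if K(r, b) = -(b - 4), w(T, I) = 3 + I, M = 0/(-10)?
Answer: -1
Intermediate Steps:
M = 0 (M = 0*(-1/10) = 0)
y(P, u) = -4 + P + u (y(P, u) = -8 + ((P + 4) + u) = -8 + ((4 + P) + u) = -8 + (4 + P + u) = -4 + P + u)
K(r, b) = 4 - b (K(r, b) = -(-4 + b) = 4 - b)
-K(y(-5, 0)**3, w(9, M)) = -(4 - (3 + 0)) = -(4 - 1*3) = -(4 - 3) = -1*1 = -1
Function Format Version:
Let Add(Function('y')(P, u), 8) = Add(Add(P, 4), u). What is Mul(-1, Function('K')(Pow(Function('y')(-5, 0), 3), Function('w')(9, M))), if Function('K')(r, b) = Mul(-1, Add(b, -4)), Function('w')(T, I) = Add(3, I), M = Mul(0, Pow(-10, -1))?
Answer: -1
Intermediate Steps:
M = 0 (M = Mul(0, Rational(-1, 10)) = 0)
Function('y')(P, u) = Add(-4, P, u) (Function('y')(P, u) = Add(-8, Add(Add(P, 4), u)) = Add(-8, Add(Add(4, P), u)) = Add(-8, Add(4, P, u)) = Add(-4, P, u))
Function('K')(r, b) = Add(4, Mul(-1, b)) (Function('K')(r, b) = Mul(-1, Add(-4, b)) = Add(4, Mul(-1, b)))
Mul(-1, Function('K')(Pow(Function('y')(-5, 0), 3), Function('w')(9, M))) = Mul(-1, Add(4, Mul(-1, Add(3, 0)))) = Mul(-1, Add(4, Mul(-1, 3))) = Mul(-1, Add(4, -3)) = Mul(-1, 1) = -1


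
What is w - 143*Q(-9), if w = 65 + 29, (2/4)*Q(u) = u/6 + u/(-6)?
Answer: 94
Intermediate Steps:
Q(u) = 0 (Q(u) = 2*(u/6 + u/(-6)) = 2*(u*(⅙) + u*(-⅙)) = 2*(u/6 - u/6) = 2*0 = 0)
w = 94
w - 143*Q(-9) = 94 - 143*0 = 94 + 0 = 94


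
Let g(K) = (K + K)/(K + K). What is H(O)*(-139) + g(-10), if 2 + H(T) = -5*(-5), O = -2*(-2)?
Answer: -3196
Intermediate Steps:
O = 4
g(K) = 1 (g(K) = (2*K)/((2*K)) = (2*K)*(1/(2*K)) = 1)
H(T) = 23 (H(T) = -2 - 5*(-5) = -2 + 25 = 23)
H(O)*(-139) + g(-10) = 23*(-139) + 1 = -3197 + 1 = -3196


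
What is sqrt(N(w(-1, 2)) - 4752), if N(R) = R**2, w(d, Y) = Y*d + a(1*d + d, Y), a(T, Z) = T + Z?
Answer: 2*I*sqrt(1187) ≈ 68.906*I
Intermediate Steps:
w(d, Y) = Y + 2*d + Y*d (w(d, Y) = Y*d + ((1*d + d) + Y) = Y*d + ((d + d) + Y) = Y*d + (2*d + Y) = Y*d + (Y + 2*d) = Y + 2*d + Y*d)
sqrt(N(w(-1, 2)) - 4752) = sqrt((2 + 2*(-1) + 2*(-1))**2 - 4752) = sqrt((2 - 2 - 2)**2 - 4752) = sqrt((-2)**2 - 4752) = sqrt(4 - 4752) = sqrt(-4748) = 2*I*sqrt(1187)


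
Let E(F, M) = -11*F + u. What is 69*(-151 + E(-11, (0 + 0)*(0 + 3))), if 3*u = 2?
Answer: -2024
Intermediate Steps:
u = ⅔ (u = (⅓)*2 = ⅔ ≈ 0.66667)
E(F, M) = ⅔ - 11*F (E(F, M) = -11*F + ⅔ = ⅔ - 11*F)
69*(-151 + E(-11, (0 + 0)*(0 + 3))) = 69*(-151 + (⅔ - 11*(-11))) = 69*(-151 + (⅔ + 121)) = 69*(-151 + 365/3) = 69*(-88/3) = -2024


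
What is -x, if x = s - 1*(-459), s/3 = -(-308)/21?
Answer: -503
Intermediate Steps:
s = 44 (s = 3*(-(-308)/21) = 3*(-14*(-22/21)) = 3*(44/3) = 44)
x = 503 (x = 44 - 1*(-459) = 44 + 459 = 503)
-x = -1*503 = -503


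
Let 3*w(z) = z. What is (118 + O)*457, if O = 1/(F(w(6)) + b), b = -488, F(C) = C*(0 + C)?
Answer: 26099727/484 ≈ 53925.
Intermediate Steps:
w(z) = z/3
F(C) = C² (F(C) = C*C = C²)
O = -1/484 (O = 1/(((⅓)*6)² - 488) = 1/(2² - 488) = 1/(4 - 488) = 1/(-484) = -1/484 ≈ -0.0020661)
(118 + O)*457 = (118 - 1/484)*457 = (57111/484)*457 = 26099727/484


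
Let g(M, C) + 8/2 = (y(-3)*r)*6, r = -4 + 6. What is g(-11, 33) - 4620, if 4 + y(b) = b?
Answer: -4708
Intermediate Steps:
r = 2
y(b) = -4 + b
g(M, C) = -88 (g(M, C) = -4 + ((-4 - 3)*2)*6 = -4 - 7*2*6 = -4 - 14*6 = -4 - 84 = -88)
g(-11, 33) - 4620 = -88 - 4620 = -4708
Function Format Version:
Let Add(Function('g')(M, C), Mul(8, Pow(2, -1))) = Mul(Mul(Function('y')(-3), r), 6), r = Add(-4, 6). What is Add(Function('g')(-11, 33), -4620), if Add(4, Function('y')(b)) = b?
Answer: -4708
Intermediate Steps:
r = 2
Function('y')(b) = Add(-4, b)
Function('g')(M, C) = -88 (Function('g')(M, C) = Add(-4, Mul(Mul(Add(-4, -3), 2), 6)) = Add(-4, Mul(Mul(-7, 2), 6)) = Add(-4, Mul(-14, 6)) = Add(-4, -84) = -88)
Add(Function('g')(-11, 33), -4620) = Add(-88, -4620) = -4708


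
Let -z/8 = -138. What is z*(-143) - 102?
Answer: -157974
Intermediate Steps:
z = 1104 (z = -8*(-138) = 1104)
z*(-143) - 102 = 1104*(-143) - 102 = -157872 - 102 = -157974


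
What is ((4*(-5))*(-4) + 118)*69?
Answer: 13662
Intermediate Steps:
((4*(-5))*(-4) + 118)*69 = (-20*(-4) + 118)*69 = (80 + 118)*69 = 198*69 = 13662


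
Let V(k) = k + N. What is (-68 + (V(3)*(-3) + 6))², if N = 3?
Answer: 6400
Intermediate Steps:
V(k) = 3 + k (V(k) = k + 3 = 3 + k)
(-68 + (V(3)*(-3) + 6))² = (-68 + ((3 + 3)*(-3) + 6))² = (-68 + (6*(-3) + 6))² = (-68 + (-18 + 6))² = (-68 - 12)² = (-80)² = 6400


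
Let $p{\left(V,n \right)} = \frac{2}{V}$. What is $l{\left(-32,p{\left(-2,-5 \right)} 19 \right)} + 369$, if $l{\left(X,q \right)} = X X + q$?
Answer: $1374$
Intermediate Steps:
$l{\left(X,q \right)} = q + X^{2}$ ($l{\left(X,q \right)} = X^{2} + q = q + X^{2}$)
$l{\left(-32,p{\left(-2,-5 \right)} 19 \right)} + 369 = \left(\frac{2}{-2} \cdot 19 + \left(-32\right)^{2}\right) + 369 = \left(2 \left(- \frac{1}{2}\right) 19 + 1024\right) + 369 = \left(\left(-1\right) 19 + 1024\right) + 369 = \left(-19 + 1024\right) + 369 = 1005 + 369 = 1374$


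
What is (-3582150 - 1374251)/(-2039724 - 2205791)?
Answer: 4956401/4245515 ≈ 1.1674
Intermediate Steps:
(-3582150 - 1374251)/(-2039724 - 2205791) = -4956401/(-4245515) = -4956401*(-1/4245515) = 4956401/4245515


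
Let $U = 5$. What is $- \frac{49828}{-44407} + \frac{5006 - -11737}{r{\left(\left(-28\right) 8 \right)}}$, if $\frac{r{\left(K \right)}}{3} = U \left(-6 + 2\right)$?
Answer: $- \frac{246838907}{888140} \approx -277.93$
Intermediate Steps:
$r{\left(K \right)} = -60$ ($r{\left(K \right)} = 3 \cdot 5 \left(-6 + 2\right) = 3 \cdot 5 \left(-4\right) = 3 \left(-20\right) = -60$)
$- \frac{49828}{-44407} + \frac{5006 - -11737}{r{\left(\left(-28\right) 8 \right)}} = - \frac{49828}{-44407} + \frac{5006 - -11737}{-60} = \left(-49828\right) \left(- \frac{1}{44407}\right) + \left(5006 + 11737\right) \left(- \frac{1}{60}\right) = \frac{49828}{44407} + 16743 \left(- \frac{1}{60}\right) = \frac{49828}{44407} - \frac{5581}{20} = - \frac{246838907}{888140}$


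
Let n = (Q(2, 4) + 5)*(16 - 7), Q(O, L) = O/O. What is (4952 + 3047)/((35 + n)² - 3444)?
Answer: 7999/4477 ≈ 1.7867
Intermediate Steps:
Q(O, L) = 1
n = 54 (n = (1 + 5)*(16 - 7) = 6*9 = 54)
(4952 + 3047)/((35 + n)² - 3444) = (4952 + 3047)/((35 + 54)² - 3444) = 7999/(89² - 3444) = 7999/(7921 - 3444) = 7999/4477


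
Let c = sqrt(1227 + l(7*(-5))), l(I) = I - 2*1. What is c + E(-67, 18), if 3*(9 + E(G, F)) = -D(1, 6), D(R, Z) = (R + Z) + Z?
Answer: -40/3 + sqrt(1190) ≈ 21.163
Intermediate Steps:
D(R, Z) = R + 2*Z
E(G, F) = -40/3 (E(G, F) = -9 + (-(1 + 2*6))/3 = -9 + (-(1 + 12))/3 = -9 + (-1*13)/3 = -9 + (1/3)*(-13) = -9 - 13/3 = -40/3)
l(I) = -2 + I (l(I) = I - 2 = -2 + I)
c = sqrt(1190) (c = sqrt(1227 + (-2 + 7*(-5))) = sqrt(1227 + (-2 - 35)) = sqrt(1227 - 37) = sqrt(1190) ≈ 34.496)
c + E(-67, 18) = sqrt(1190) - 40/3 = -40/3 + sqrt(1190)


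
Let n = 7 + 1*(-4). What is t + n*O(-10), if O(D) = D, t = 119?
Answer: 89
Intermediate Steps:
n = 3 (n = 7 - 4 = 3)
t + n*O(-10) = 119 + 3*(-10) = 119 - 30 = 89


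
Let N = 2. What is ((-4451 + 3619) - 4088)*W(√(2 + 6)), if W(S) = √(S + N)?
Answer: -4920*√(2 + 2*√2) ≈ -10811.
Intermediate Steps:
W(S) = √(2 + S) (W(S) = √(S + 2) = √(2 + S))
((-4451 + 3619) - 4088)*W(√(2 + 6)) = ((-4451 + 3619) - 4088)*√(2 + √(2 + 6)) = (-832 - 4088)*√(2 + √8) = -4920*√(2 + 2*√2)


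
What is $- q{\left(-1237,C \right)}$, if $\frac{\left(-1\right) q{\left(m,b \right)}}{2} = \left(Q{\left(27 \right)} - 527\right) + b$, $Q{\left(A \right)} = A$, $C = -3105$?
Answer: $-7210$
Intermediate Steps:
$q{\left(m,b \right)} = 1000 - 2 b$ ($q{\left(m,b \right)} = - 2 \left(\left(27 - 527\right) + b\right) = - 2 \left(-500 + b\right) = 1000 - 2 b$)
$- q{\left(-1237,C \right)} = - (1000 - -6210) = - (1000 + 6210) = \left(-1\right) 7210 = -7210$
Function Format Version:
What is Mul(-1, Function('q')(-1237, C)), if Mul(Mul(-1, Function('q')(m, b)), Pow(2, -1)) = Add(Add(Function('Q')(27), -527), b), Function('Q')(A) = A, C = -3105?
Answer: -7210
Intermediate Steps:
Function('q')(m, b) = Add(1000, Mul(-2, b)) (Function('q')(m, b) = Mul(-2, Add(Add(27, -527), b)) = Mul(-2, Add(-500, b)) = Add(1000, Mul(-2, b)))
Mul(-1, Function('q')(-1237, C)) = Mul(-1, Add(1000, Mul(-2, -3105))) = Mul(-1, Add(1000, 6210)) = Mul(-1, 7210) = -7210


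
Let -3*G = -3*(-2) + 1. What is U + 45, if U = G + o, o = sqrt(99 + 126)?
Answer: 173/3 ≈ 57.667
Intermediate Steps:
o = 15 (o = sqrt(225) = 15)
G = -7/3 (G = -(-3*(-2) + 1)/3 = -(6 + 1)/3 = -1/3*7 = -7/3 ≈ -2.3333)
U = 38/3 (U = -7/3 + 15 = 38/3 ≈ 12.667)
U + 45 = 38/3 + 45 = 173/3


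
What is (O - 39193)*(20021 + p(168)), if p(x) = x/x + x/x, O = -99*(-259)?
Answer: -271351696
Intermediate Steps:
O = 25641
p(x) = 2 (p(x) = 1 + 1 = 2)
(O - 39193)*(20021 + p(168)) = (25641 - 39193)*(20021 + 2) = -13552*20023 = -271351696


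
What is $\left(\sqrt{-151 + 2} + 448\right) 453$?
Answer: $202944 + 453 i \sqrt{149} \approx 2.0294 \cdot 10^{5} + 5529.6 i$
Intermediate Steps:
$\left(\sqrt{-151 + 2} + 448\right) 453 = \left(\sqrt{-149} + 448\right) 453 = \left(i \sqrt{149} + 448\right) 453 = \left(448 + i \sqrt{149}\right) 453 = 202944 + 453 i \sqrt{149}$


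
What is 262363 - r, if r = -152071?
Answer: 414434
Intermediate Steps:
262363 - r = 262363 - 1*(-152071) = 262363 + 152071 = 414434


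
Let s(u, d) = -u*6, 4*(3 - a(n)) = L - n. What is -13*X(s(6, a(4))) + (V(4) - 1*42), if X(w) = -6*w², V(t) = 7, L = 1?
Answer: 101053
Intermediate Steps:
a(n) = 11/4 + n/4 (a(n) = 3 - (1 - n)/4 = 3 + (-¼ + n/4) = 11/4 + n/4)
s(u, d) = -6*u
-13*X(s(6, a(4))) + (V(4) - 1*42) = -(-78)*(-6*6)² + (7 - 1*42) = -(-78)*(-36)² + (7 - 42) = -(-78)*1296 - 35 = -13*(-7776) - 35 = 101088 - 35 = 101053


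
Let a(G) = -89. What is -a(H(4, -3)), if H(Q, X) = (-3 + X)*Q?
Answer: 89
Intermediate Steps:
H(Q, X) = Q*(-3 + X)
-a(H(4, -3)) = -1*(-89) = 89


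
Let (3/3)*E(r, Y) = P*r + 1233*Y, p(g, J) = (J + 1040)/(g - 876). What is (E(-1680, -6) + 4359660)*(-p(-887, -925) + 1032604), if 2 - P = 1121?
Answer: 11345568713879994/1763 ≈ 6.4354e+12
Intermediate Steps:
P = -1119 (P = 2 - 1*1121 = 2 - 1121 = -1119)
p(g, J) = (1040 + J)/(-876 + g)
E(r, Y) = -1119*r + 1233*Y
(E(-1680, -6) + 4359660)*(-p(-887, -925) + 1032604) = ((-1119*(-1680) + 1233*(-6)) + 4359660)*(-(1040 - 925)/(-876 - 887) + 1032604) = ((1879920 - 7398) + 4359660)*(-115/(-1763) + 1032604) = (1872522 + 4359660)*(-(-1)*115/1763 + 1032604) = 6232182*(-1*(-115/1763) + 1032604) = 6232182*(115/1763 + 1032604) = 6232182*(1820480967/1763) = 11345568713879994/1763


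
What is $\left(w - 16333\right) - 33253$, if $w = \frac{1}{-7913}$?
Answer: $- \frac{392374019}{7913} \approx -49586.0$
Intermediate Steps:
$w = - \frac{1}{7913} \approx -0.00012637$
$\left(w - 16333\right) - 33253 = \left(- \frac{1}{7913} - 16333\right) - 33253 = - \frac{129243030}{7913} - 33253 = - \frac{392374019}{7913}$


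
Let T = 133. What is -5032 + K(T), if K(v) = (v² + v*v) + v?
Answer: 30479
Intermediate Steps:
K(v) = v + 2*v² (K(v) = (v² + v²) + v = 2*v² + v = v + 2*v²)
-5032 + K(T) = -5032 + 133*(1 + 2*133) = -5032 + 133*(1 + 266) = -5032 + 133*267 = -5032 + 35511 = 30479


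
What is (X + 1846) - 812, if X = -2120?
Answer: -1086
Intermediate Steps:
(X + 1846) - 812 = (-2120 + 1846) - 812 = -274 - 812 = -1086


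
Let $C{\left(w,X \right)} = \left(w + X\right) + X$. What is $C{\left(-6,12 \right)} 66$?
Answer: $1188$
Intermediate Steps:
$C{\left(w,X \right)} = w + 2 X$ ($C{\left(w,X \right)} = \left(X + w\right) + X = w + 2 X$)
$C{\left(-6,12 \right)} 66 = \left(-6 + 2 \cdot 12\right) 66 = \left(-6 + 24\right) 66 = 18 \cdot 66 = 1188$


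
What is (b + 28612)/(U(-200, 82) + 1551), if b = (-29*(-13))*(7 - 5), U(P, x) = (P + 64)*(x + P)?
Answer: 29366/17599 ≈ 1.6686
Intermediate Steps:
U(P, x) = (64 + P)*(P + x)
b = 754 (b = 377*2 = 754)
(b + 28612)/(U(-200, 82) + 1551) = (754 + 28612)/(((-200)**2 + 64*(-200) + 64*82 - 200*82) + 1551) = 29366/((40000 - 12800 + 5248 - 16400) + 1551) = 29366/(16048 + 1551) = 29366/17599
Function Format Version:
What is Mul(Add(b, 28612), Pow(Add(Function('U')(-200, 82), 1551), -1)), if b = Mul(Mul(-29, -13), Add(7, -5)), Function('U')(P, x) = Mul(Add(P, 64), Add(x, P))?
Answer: Rational(29366, 17599) ≈ 1.6686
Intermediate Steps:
Function('U')(P, x) = Mul(Add(64, P), Add(P, x))
b = 754 (b = Mul(377, 2) = 754)
Mul(Add(b, 28612), Pow(Add(Function('U')(-200, 82), 1551), -1)) = Mul(Add(754, 28612), Pow(Add(Add(Pow(-200, 2), Mul(64, -200), Mul(64, 82), Mul(-200, 82)), 1551), -1)) = Mul(29366, Pow(Add(Add(40000, -12800, 5248, -16400), 1551), -1)) = Mul(29366, Pow(Add(16048, 1551), -1)) = Mul(29366, Pow(17599, -1)) = Mul(29366, Rational(1, 17599)) = Rational(29366, 17599)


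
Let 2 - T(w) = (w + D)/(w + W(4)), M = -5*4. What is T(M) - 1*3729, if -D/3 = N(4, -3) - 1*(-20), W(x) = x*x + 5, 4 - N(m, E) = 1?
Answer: -3638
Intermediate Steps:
N(m, E) = 3 (N(m, E) = 4 - 1*1 = 4 - 1 = 3)
W(x) = 5 + x² (W(x) = x² + 5 = 5 + x²)
M = -20
D = -69 (D = -3*(3 - 1*(-20)) = -3*(3 + 20) = -3*23 = -69)
T(w) = 2 - (-69 + w)/(21 + w) (T(w) = 2 - (w - 69)/(w + (5 + 4²)) = 2 - (-69 + w)/(w + (5 + 16)) = 2 - (-69 + w)/(w + 21) = 2 - (-69 + w)/(21 + w))
T(M) - 1*3729 = (111 - 20)/(21 - 20) - 1*3729 = 91/1 - 3729 = 1*91 - 3729 = 91 - 3729 = -3638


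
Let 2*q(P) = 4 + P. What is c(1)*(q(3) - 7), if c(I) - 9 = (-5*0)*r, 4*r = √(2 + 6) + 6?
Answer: -63/2 ≈ -31.500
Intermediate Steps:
r = 3/2 + √2/2 (r = (√(2 + 6) + 6)/4 = (√8 + 6)/4 = (2*√2 + 6)/4 = (6 + 2*√2)/4 = 3/2 + √2/2 ≈ 2.2071)
c(I) = 9 (c(I) = 9 + (-5*0)*(3/2 + √2/2) = 9 + 0*(3/2 + √2/2) = 9 + 0 = 9)
q(P) = 2 + P/2 (q(P) = (4 + P)/2 = 2 + P/2)
c(1)*(q(3) - 7) = 9*((2 + (½)*3) - 7) = 9*((2 + 3/2) - 7) = 9*(7/2 - 7) = 9*(-7/2) = -63/2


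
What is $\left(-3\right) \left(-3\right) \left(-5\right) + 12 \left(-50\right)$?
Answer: $-645$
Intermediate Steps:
$\left(-3\right) \left(-3\right) \left(-5\right) + 12 \left(-50\right) = 9 \left(-5\right) - 600 = -45 - 600 = -645$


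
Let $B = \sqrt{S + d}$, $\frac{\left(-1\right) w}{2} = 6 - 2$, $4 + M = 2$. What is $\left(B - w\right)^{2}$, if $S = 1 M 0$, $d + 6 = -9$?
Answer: $\left(8 + i \sqrt{15}\right)^{2} \approx 49.0 + 61.968 i$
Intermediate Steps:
$d = -15$ ($d = -6 - 9 = -15$)
$M = -2$ ($M = -4 + 2 = -2$)
$w = -8$ ($w = - 2 \left(6 - 2\right) = \left(-2\right) 4 = -8$)
$S = 0$ ($S = 1 \left(-2\right) 0 = \left(-2\right) 0 = 0$)
$B = i \sqrt{15}$ ($B = \sqrt{0 - 15} = \sqrt{-15} = i \sqrt{15} \approx 3.873 i$)
$\left(B - w\right)^{2} = \left(i \sqrt{15} - -8\right)^{2} = \left(i \sqrt{15} + 8\right)^{2} = \left(8 + i \sqrt{15}\right)^{2}$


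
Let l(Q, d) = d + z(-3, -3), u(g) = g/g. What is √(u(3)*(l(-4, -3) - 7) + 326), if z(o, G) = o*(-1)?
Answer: √319 ≈ 17.861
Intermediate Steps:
z(o, G) = -o
u(g) = 1
l(Q, d) = 3 + d (l(Q, d) = d - 1*(-3) = d + 3 = 3 + d)
√(u(3)*(l(-4, -3) - 7) + 326) = √(1*((3 - 3) - 7) + 326) = √(1*(0 - 7) + 326) = √(1*(-7) + 326) = √(-7 + 326) = √319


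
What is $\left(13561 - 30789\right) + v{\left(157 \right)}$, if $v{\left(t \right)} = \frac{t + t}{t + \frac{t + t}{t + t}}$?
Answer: $- \frac{1360855}{79} \approx -17226.0$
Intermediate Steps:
$v{\left(t \right)} = \frac{2 t}{1 + t}$ ($v{\left(t \right)} = \frac{2 t}{t + \frac{2 t}{2 t}} = \frac{2 t}{t + 2 t \frac{1}{2 t}} = \frac{2 t}{t + 1} = \frac{2 t}{1 + t}$)
$\left(13561 - 30789\right) + v{\left(157 \right)} = \left(13561 - 30789\right) + 2 \cdot 157 \frac{1}{1 + 157} = -17228 + 2 \cdot 157 \cdot \frac{1}{158} = -17228 + \frac{157}{79} = - \frac{1360855}{79}$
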